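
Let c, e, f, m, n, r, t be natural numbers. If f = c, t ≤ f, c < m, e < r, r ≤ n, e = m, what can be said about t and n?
t < n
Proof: From f = c and t ≤ f, t ≤ c. c < m, so t < m. e = m and e < r, so m < r. Since t < m, t < r. From r ≤ n, t < n.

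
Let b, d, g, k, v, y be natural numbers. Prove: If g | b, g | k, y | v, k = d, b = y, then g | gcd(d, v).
k = d and g | k, so g | d. Since b = y and g | b, g | y. y | v, so g | v. g | d, so g | gcd(d, v).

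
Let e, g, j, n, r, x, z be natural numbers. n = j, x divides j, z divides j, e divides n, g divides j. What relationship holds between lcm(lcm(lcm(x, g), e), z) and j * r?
lcm(lcm(lcm(x, g), e), z) divides j * r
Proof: x divides j and g divides j, so lcm(x, g) divides j. Since n = j and e divides n, e divides j. Since lcm(x, g) divides j, lcm(lcm(x, g), e) divides j. Since z divides j, lcm(lcm(lcm(x, g), e), z) divides j. Then lcm(lcm(lcm(x, g), e), z) divides j * r.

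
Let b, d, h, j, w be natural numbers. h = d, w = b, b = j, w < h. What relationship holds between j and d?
j < d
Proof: w = b and b = j, so w = j. w < h, so j < h. h = d, so j < d.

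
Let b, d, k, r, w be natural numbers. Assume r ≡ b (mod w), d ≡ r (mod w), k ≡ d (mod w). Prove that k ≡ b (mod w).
From k ≡ d (mod w) and d ≡ r (mod w), k ≡ r (mod w). r ≡ b (mod w), so k ≡ b (mod w).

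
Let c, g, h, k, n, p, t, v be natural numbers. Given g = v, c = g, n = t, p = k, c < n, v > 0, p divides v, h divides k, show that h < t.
p = k and p divides v, hence k divides v. Because h divides k, h divides v. v > 0, so h ≤ v. c = g and g = v, thus c = v. n = t and c < n, thus c < t. Since c = v, v < t. Since h ≤ v, h < t.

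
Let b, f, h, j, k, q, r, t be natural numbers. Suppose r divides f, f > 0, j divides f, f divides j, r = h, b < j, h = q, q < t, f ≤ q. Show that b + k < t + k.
Since r = h and r divides f, h divides f. Since h = q, q divides f. Since f > 0, q ≤ f. Since f ≤ q, q = f. From f divides j and j divides f, f = j. Because q = f, q = j. q < t, so j < t. b < j, so b < t. Then b + k < t + k.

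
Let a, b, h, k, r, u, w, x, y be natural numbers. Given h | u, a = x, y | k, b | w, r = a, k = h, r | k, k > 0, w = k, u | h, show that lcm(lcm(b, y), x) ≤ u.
Since h | u and u | h, h = u. Since k = h, k = u. Since w = k and b | w, b | k. y | k, so lcm(b, y) | k. r = a and a = x, therefore r = x. r | k, so x | k. Since lcm(b, y) | k, lcm(lcm(b, y), x) | k. Since k > 0, lcm(lcm(b, y), x) ≤ k. k = u, so lcm(lcm(b, y), x) ≤ u.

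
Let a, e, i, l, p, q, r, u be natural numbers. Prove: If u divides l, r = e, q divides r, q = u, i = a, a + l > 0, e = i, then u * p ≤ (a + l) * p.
r = e and e = i, thus r = i. From i = a, r = a. Because q = u and q divides r, u divides r. r = a, so u divides a. Since u divides l, u divides a + l. a + l > 0, so u ≤ a + l. By multiplying by a non-negative, u * p ≤ (a + l) * p.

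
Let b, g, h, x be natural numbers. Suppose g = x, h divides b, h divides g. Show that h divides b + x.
Since g = x and h divides g, h divides x. From h divides b, h divides b + x.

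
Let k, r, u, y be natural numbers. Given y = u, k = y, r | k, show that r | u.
Since k = y and y = u, k = u. Since r | k, r | u.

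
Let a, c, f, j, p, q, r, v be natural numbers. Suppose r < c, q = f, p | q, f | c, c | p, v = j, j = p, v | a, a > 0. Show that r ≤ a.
From q = f and p | q, p | f. f | c, so p | c. c | p, so p = c. v = j and j = p, therefore v = p. Since v | a, p | a. Since a > 0, p ≤ a. Since p = c, c ≤ a. Since r < c, r < a. Then r ≤ a.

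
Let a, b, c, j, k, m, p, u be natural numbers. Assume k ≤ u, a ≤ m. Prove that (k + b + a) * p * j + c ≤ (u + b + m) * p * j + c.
Since k ≤ u, k + b ≤ u + b. a ≤ m, so k + b + a ≤ u + b + m. By multiplying by a non-negative, (k + b + a) * p ≤ (u + b + m) * p. By multiplying by a non-negative, (k + b + a) * p * j ≤ (u + b + m) * p * j. Then (k + b + a) * p * j + c ≤ (u + b + m) * p * j + c.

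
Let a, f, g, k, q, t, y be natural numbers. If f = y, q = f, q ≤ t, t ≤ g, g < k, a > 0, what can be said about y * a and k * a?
y * a < k * a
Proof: q = f and f = y, thus q = y. Since t ≤ g and g < k, t < k. Since q ≤ t, q < k. q = y, so y < k. Because a > 0, y * a < k * a.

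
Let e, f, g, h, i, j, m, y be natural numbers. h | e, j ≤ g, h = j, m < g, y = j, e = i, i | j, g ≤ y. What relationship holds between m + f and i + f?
m + f < i + f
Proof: y = j and g ≤ y, hence g ≤ j. Since j ≤ g, g = j. e = i and h | e, so h | i. Since h = j, j | i. Since i | j, j = i. g = j, so g = i. From m < g, m < i. Then m + f < i + f.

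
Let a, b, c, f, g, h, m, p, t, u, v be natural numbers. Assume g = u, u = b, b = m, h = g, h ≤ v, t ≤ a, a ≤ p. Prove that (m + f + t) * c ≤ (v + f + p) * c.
Since g = u and u = b, g = b. b = m, so g = m. Because h = g and h ≤ v, g ≤ v. g = m, so m ≤ v. Then m + f ≤ v + f. t ≤ a and a ≤ p, therefore t ≤ p. From m + f ≤ v + f, m + f + t ≤ v + f + p. By multiplying by a non-negative, (m + f + t) * c ≤ (v + f + p) * c.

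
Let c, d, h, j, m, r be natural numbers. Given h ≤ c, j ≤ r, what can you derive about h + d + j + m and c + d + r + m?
h + d + j + m ≤ c + d + r + m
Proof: From h ≤ c, h + d ≤ c + d. j ≤ r, therefore j + m ≤ r + m. Since h + d ≤ c + d, h + d + j + m ≤ c + d + r + m.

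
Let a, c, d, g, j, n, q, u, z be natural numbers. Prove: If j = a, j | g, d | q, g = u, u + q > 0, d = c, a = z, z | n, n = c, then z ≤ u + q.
j = a and a = z, so j = z. Since j | g, z | g. Since g = u, z | u. n = c and z | n, thus z | c. d = c and d | q, so c | q. Since z | c, z | q. Since z | u, z | u + q. u + q > 0, so z ≤ u + q.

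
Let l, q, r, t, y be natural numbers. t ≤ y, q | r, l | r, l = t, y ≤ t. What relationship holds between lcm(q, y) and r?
lcm(q, y) | r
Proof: t ≤ y and y ≤ t, so t = y. Because l = t, l = y. Since l | r, y | r. q | r, so lcm(q, y) | r.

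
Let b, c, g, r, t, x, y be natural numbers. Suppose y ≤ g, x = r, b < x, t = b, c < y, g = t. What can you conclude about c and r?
c < r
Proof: g = t and t = b, hence g = b. y ≤ g, so y ≤ b. x = r and b < x, hence b < r. y ≤ b, so y < r. c < y, so c < r.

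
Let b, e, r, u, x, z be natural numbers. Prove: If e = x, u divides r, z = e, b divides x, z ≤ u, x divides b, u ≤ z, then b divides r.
From u ≤ z and z ≤ u, u = z. z = e, so u = e. e = x, so u = x. From x divides b and b divides x, x = b. From u = x, u = b. Since u divides r, b divides r.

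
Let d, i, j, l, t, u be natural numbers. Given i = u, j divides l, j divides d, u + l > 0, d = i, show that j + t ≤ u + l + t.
Because d = i and j divides d, j divides i. i = u, so j divides u. Since j divides l, j divides u + l. u + l > 0, so j ≤ u + l. Then j + t ≤ u + l + t.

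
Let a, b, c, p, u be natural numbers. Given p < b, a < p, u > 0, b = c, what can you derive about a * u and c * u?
a * u < c * u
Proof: b = c and p < b, thus p < c. a < p, so a < c. Since u > 0, by multiplying by a positive, a * u < c * u.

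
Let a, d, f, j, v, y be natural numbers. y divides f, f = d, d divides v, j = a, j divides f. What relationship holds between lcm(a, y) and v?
lcm(a, y) divides v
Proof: j = a and j divides f, so a divides f. Since y divides f, lcm(a, y) divides f. Since f = d, lcm(a, y) divides d. d divides v, so lcm(a, y) divides v.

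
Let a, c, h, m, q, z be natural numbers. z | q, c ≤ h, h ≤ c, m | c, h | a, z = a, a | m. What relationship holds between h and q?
h | q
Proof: From c ≤ h and h ≤ c, c = h. a | m and m | c, thus a | c. c = h, so a | h. h | a, so a = h. z = a and z | q, thus a | q. Since a = h, h | q.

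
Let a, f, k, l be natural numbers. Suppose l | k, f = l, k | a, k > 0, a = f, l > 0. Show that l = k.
l | k and k > 0, thus l ≤ k. Because a = f and f = l, a = l. From k | a, k | l. l > 0, so k ≤ l. l ≤ k, so l = k.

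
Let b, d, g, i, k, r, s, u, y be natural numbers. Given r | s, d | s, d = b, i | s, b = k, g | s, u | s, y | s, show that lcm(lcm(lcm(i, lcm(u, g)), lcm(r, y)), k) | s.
u | s and g | s, therefore lcm(u, g) | s. Since i | s, lcm(i, lcm(u, g)) | s. r | s and y | s, thus lcm(r, y) | s. Since lcm(i, lcm(u, g)) | s, lcm(lcm(i, lcm(u, g)), lcm(r, y)) | s. d = b and d | s, therefore b | s. Since b = k, k | s. Since lcm(lcm(i, lcm(u, g)), lcm(r, y)) | s, lcm(lcm(lcm(i, lcm(u, g)), lcm(r, y)), k) | s.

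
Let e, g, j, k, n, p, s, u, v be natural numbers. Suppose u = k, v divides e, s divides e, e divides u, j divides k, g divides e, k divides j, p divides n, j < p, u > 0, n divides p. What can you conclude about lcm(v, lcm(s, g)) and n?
lcm(v, lcm(s, g)) < n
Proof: Because s divides e and g divides e, lcm(s, g) divides e. Since v divides e, lcm(v, lcm(s, g)) divides e. e divides u, so lcm(v, lcm(s, g)) divides u. Since u > 0, lcm(v, lcm(s, g)) ≤ u. Since u = k, lcm(v, lcm(s, g)) ≤ k. j divides k and k divides j, thus j = k. p divides n and n divides p, so p = n. Because j < p, j < n. Because j = k, k < n. lcm(v, lcm(s, g)) ≤ k, so lcm(v, lcm(s, g)) < n.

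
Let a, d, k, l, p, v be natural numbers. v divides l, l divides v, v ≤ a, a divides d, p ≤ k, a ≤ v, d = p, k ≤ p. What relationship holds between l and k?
l divides k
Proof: a ≤ v and v ≤ a, hence a = v. Since v divides l and l divides v, v = l. Since a = v, a = l. p ≤ k and k ≤ p, thus p = k. Because d = p and a divides d, a divides p. Because p = k, a divides k. From a = l, l divides k.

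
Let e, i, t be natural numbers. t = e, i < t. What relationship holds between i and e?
i < e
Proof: Because t = e and i < t, by substitution, i < e.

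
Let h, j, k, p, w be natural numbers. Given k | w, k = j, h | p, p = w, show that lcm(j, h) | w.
k = j and k | w, hence j | w. p = w and h | p, therefore h | w. Because j | w, lcm(j, h) | w.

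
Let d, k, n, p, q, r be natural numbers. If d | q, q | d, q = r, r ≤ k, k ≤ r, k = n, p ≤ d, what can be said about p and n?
p ≤ n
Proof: d | q and q | d, therefore d = q. Because q = r, d = r. Because r ≤ k and k ≤ r, r = k. Since d = r, d = k. k = n, so d = n. p ≤ d, so p ≤ n.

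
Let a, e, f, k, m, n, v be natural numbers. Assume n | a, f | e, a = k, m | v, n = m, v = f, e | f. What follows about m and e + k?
m | e + k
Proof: f | e and e | f, so f = e. From v = f and m | v, m | f. Since f = e, m | e. a = k and n | a, thus n | k. n = m, so m | k. Since m | e, m | e + k.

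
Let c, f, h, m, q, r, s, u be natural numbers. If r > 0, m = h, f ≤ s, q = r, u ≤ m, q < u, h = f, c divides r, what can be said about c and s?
c < s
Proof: From m = h and h = f, m = f. c divides r and r > 0, therefore c ≤ r. q < u and u ≤ m, so q < m. From q = r, r < m. Since c ≤ r, c < m. m = f, so c < f. f ≤ s, so c < s.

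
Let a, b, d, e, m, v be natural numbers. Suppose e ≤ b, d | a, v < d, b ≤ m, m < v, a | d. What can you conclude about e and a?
e < a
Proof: e ≤ b and b ≤ m, so e ≤ m. d | a and a | d, so d = a. v < d, so v < a. m < v, so m < a. Since e ≤ m, e < a.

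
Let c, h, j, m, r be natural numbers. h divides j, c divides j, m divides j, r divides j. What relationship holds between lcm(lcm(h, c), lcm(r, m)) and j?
lcm(lcm(h, c), lcm(r, m)) divides j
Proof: h divides j and c divides j, so lcm(h, c) divides j. r divides j and m divides j, thus lcm(r, m) divides j. lcm(h, c) divides j, so lcm(lcm(h, c), lcm(r, m)) divides j.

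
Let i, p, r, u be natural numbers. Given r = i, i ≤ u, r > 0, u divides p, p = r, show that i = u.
p = r and u divides p, therefore u divides r. Because r > 0, u ≤ r. Since r = i, u ≤ i. Since i ≤ u, i = u.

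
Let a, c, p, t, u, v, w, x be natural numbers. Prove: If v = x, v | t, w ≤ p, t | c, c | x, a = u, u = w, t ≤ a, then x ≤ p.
a = u and u = w, so a = w. Since t | c and c | x, t | x. v = x and v | t, therefore x | t. Since t | x, t = x. From t ≤ a, x ≤ a. Since a = w, x ≤ w. Since w ≤ p, x ≤ p.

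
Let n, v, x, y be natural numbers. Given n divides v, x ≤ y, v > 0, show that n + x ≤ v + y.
From n divides v and v > 0, n ≤ v. From x ≤ y, n + x ≤ v + y.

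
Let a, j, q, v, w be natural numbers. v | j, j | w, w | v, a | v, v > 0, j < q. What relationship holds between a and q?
a < q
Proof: j | w and w | v, therefore j | v. From v | j, v = j. Because a | v and v > 0, a ≤ v. From v = j, a ≤ j. j < q, so a < q.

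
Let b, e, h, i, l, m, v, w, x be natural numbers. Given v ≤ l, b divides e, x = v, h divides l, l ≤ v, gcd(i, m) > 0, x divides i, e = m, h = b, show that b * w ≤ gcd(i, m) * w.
l ≤ v and v ≤ l, therefore l = v. Because h divides l, h divides v. h = b, so b divides v. Since x = v and x divides i, v divides i. Since b divides v, b divides i. Since e = m and b divides e, b divides m. b divides i, so b divides gcd(i, m). Because gcd(i, m) > 0, b ≤ gcd(i, m). By multiplying by a non-negative, b * w ≤ gcd(i, m) * w.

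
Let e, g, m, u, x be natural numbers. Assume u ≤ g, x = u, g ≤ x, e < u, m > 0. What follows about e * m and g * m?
e * m < g * m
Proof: x = u and g ≤ x, so g ≤ u. From u ≤ g, u = g. Since e < u, e < g. From m > 0, by multiplying by a positive, e * m < g * m.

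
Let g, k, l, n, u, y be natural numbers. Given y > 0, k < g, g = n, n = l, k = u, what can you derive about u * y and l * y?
u * y < l * y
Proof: From g = n and n = l, g = l. k = u and k < g, therefore u < g. Since g = l, u < l. From y > 0, by multiplying by a positive, u * y < l * y.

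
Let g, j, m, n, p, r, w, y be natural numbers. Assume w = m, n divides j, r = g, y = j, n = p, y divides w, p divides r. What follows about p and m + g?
p divides m + g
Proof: n = p and n divides j, so p divides j. Because y = j and y divides w, j divides w. Since w = m, j divides m. p divides j, so p divides m. From r = g and p divides r, p divides g. p divides m, so p divides m + g.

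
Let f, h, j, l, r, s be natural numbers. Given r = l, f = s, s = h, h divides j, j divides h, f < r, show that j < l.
f = s and s = h, therefore f = h. h divides j and j divides h, hence h = j. f = h, so f = j. f < r, so j < r. r = l, so j < l.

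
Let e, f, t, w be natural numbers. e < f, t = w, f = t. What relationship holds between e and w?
e < w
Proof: f = t and e < f, hence e < t. Since t = w, e < w.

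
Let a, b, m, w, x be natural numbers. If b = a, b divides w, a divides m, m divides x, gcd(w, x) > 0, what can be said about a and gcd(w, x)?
a ≤ gcd(w, x)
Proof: b = a and b divides w, therefore a divides w. Because a divides m and m divides x, a divides x. Since a divides w, a divides gcd(w, x). Since gcd(w, x) > 0, a ≤ gcd(w, x).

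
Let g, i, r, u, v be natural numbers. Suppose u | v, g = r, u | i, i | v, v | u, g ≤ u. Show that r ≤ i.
v | u and u | v, therefore v = u. Because i | v, i | u. Since u | i, u = i. From g ≤ u, g ≤ i. Since g = r, r ≤ i.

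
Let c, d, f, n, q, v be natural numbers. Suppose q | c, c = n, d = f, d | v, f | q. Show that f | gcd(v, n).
d = f and d | v, hence f | v. From f | q and q | c, f | c. c = n, so f | n. Because f | v, f | gcd(v, n).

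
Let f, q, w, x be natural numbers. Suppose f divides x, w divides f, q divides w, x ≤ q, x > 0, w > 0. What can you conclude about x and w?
x = w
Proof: q divides w and w > 0, hence q ≤ w. x ≤ q, so x ≤ w. w divides f and f divides x, thus w divides x. Since x > 0, w ≤ x. Because x ≤ w, x = w.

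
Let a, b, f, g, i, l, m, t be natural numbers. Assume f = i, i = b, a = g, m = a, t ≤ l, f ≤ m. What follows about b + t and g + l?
b + t ≤ g + l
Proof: f = i and f ≤ m, thus i ≤ m. i = b, so b ≤ m. From m = a, b ≤ a. a = g, so b ≤ g. Since t ≤ l, b + t ≤ g + l.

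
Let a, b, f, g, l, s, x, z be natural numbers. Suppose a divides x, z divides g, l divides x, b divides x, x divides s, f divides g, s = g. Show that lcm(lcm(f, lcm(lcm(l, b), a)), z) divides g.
From l divides x and b divides x, lcm(l, b) divides x. Since a divides x, lcm(lcm(l, b), a) divides x. s = g and x divides s, thus x divides g. lcm(lcm(l, b), a) divides x, so lcm(lcm(l, b), a) divides g. Since f divides g, lcm(f, lcm(lcm(l, b), a)) divides g. z divides g, so lcm(lcm(f, lcm(lcm(l, b), a)), z) divides g.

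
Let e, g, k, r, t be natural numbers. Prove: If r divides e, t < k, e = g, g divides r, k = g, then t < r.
From e = g and r divides e, r divides g. Since g divides r, g = r. Since k = g, k = r. From t < k, t < r.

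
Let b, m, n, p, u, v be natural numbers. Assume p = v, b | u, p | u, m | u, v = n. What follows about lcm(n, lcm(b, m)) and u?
lcm(n, lcm(b, m)) | u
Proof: Since p = v and v = n, p = n. Because p | u, n | u. From b | u and m | u, lcm(b, m) | u. Since n | u, lcm(n, lcm(b, m)) | u.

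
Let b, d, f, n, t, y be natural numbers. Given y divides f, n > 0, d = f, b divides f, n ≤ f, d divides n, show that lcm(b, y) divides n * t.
d = f and d divides n, therefore f divides n. n > 0, so f ≤ n. Since n ≤ f, f = n. b divides f and y divides f, hence lcm(b, y) divides f. Because f = n, lcm(b, y) divides n. Then lcm(b, y) divides n * t.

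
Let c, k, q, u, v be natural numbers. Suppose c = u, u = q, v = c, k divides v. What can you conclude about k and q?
k divides q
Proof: c = u and u = q, thus c = q. v = c and k divides v, hence k divides c. c = q, so k divides q.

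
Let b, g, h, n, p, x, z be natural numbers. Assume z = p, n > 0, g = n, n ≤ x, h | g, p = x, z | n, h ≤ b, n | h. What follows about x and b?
x ≤ b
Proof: g = n and h | g, hence h | n. n | h, so h = n. z = p and p = x, therefore z = x. Since z | n, x | n. Since n > 0, x ≤ n. n ≤ x, so n = x. Since h = n, h = x. h ≤ b, so x ≤ b.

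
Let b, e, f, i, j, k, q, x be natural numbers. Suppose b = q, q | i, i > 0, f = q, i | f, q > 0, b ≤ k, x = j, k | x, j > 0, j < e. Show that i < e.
q | i and i > 0, therefore q ≤ i. f = q and i | f, hence i | q. q > 0, so i ≤ q. q ≤ i, so q = i. b = q, so b = i. Since b ≤ k, i ≤ k. x = j and k | x, hence k | j. j > 0, so k ≤ j. i ≤ k, so i ≤ j. Because j < e, i < e.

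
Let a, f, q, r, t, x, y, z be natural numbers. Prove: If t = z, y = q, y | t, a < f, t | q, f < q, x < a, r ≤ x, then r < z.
y = q and y | t, hence q | t. t | q, so q = t. Since t = z, q = z. x < a and a < f, so x < f. Because f < q, x < q. r ≤ x, so r < q. Since q = z, r < z.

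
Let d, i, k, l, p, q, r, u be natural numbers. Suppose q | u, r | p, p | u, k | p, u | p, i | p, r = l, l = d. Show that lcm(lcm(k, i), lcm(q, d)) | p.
k | p and i | p, thus lcm(k, i) | p. u | p and p | u, hence u = p. Since q | u, q | p. Because r = l and l = d, r = d. r | p, so d | p. q | p, so lcm(q, d) | p. lcm(k, i) | p, so lcm(lcm(k, i), lcm(q, d)) | p.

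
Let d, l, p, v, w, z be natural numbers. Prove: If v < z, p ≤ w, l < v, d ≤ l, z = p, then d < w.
l < v and v < z, thus l < z. d ≤ l, so d < z. z = p, so d < p. p ≤ w, so d < w.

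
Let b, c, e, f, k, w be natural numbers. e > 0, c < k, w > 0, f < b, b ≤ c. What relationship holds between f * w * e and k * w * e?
f * w * e < k * w * e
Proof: From b ≤ c and c < k, b < k. Since f < b, f < k. Since w > 0, by multiplying by a positive, f * w < k * w. Using e > 0 and multiplying by a positive, f * w * e < k * w * e.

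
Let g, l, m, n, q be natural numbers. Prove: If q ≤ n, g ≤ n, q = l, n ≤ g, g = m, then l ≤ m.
n ≤ g and g ≤ n, therefore n = g. Since g = m, n = m. Since q ≤ n, q ≤ m. q = l, so l ≤ m.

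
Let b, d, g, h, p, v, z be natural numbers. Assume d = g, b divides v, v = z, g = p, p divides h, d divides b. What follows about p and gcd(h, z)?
p divides gcd(h, z)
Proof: d = g and g = p, therefore d = p. Since d divides b, p divides b. v = z and b divides v, hence b divides z. Since p divides b, p divides z. Since p divides h, p divides gcd(h, z).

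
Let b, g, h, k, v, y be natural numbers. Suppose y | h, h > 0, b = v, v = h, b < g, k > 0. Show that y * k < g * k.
Because y | h and h > 0, y ≤ h. Because b = v and v = h, b = h. Since b < g, h < g. Since y ≤ h, y < g. Since k > 0, y * k < g * k.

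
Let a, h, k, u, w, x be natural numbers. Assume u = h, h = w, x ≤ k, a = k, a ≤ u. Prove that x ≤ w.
Since u = h and h = w, u = w. a = k and a ≤ u, so k ≤ u. Since x ≤ k, x ≤ u. Since u = w, x ≤ w.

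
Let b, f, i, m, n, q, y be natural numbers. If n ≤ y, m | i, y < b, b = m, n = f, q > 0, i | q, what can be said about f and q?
f < q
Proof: Because n = f and n ≤ y, f ≤ y. y < b, so f < b. Since b = m, f < m. Since m | i and i | q, m | q. Since q > 0, m ≤ q. f < m, so f < q.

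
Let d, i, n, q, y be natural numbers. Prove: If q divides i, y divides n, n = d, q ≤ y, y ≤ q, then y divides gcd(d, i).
n = d and y divides n, so y divides d. q ≤ y and y ≤ q, hence q = y. From q divides i, y divides i. Since y divides d, y divides gcd(d, i).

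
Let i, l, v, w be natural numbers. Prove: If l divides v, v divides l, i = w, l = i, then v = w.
v divides l and l divides v, hence v = l. Since l = i, v = i. Because i = w, v = w.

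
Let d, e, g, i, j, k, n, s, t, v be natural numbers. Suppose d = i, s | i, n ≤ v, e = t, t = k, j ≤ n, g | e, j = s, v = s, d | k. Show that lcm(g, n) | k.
e = t and t = k, therefore e = k. g | e, so g | k. j = s and j ≤ n, therefore s ≤ n. From v = s and n ≤ v, n ≤ s. Since s ≤ n, s = n. d = i and d | k, so i | k. s | i, so s | k. s = n, so n | k. g | k, so lcm(g, n) | k.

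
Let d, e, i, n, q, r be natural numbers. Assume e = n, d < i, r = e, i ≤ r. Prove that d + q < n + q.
r = e and e = n, hence r = n. d < i and i ≤ r, therefore d < r. From r = n, d < n. Then d + q < n + q.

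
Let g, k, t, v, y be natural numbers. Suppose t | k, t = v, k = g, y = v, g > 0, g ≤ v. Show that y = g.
Since k = g and t | k, t | g. Since g > 0, t ≤ g. Since t = v, v ≤ g. From g ≤ v, v = g. Since y = v, y = g.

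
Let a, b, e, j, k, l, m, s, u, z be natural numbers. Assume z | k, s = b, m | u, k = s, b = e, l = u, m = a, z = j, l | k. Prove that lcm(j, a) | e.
k = s and s = b, hence k = b. b = e, so k = e. z = j and z | k, so j | k. From l = u and l | k, u | k. Since m | u, m | k. m = a, so a | k. j | k, so lcm(j, a) | k. k = e, so lcm(j, a) | e.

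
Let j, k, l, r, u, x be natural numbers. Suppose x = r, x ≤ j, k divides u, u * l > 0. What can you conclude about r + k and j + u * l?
r + k ≤ j + u * l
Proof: Since x = r and x ≤ j, r ≤ j. k divides u, so k divides u * l. Since u * l > 0, k ≤ u * l. r ≤ j, so r + k ≤ j + u * l.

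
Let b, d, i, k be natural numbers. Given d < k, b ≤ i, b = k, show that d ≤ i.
Because b = k and b ≤ i, k ≤ i. Since d < k, d < i. Then d ≤ i.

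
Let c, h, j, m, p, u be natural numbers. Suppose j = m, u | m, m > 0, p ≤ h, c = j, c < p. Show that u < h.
u | m and m > 0, hence u ≤ m. Because c = j and j = m, c = m. c < p and p ≤ h, so c < h. c = m, so m < h. Since u ≤ m, u < h.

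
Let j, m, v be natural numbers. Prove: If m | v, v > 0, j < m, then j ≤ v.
From m | v and v > 0, m ≤ v. j < m, so j < v. Then j ≤ v.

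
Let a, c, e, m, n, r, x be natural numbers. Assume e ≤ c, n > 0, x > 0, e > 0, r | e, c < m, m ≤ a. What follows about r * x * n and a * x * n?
r * x * n < a * x * n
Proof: r | e and e > 0, thus r ≤ e. Because e ≤ c, r ≤ c. c < m and m ≤ a, hence c < a. Because r ≤ c, r < a. Since x > 0, r * x < a * x. n > 0, so r * x * n < a * x * n.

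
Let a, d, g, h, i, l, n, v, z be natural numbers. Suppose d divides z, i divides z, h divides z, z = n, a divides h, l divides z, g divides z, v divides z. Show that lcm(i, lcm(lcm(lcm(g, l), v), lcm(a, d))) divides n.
g divides z and l divides z, hence lcm(g, l) divides z. v divides z, so lcm(lcm(g, l), v) divides z. Since a divides h and h divides z, a divides z. Since d divides z, lcm(a, d) divides z. lcm(lcm(g, l), v) divides z, so lcm(lcm(lcm(g, l), v), lcm(a, d)) divides z. i divides z, so lcm(i, lcm(lcm(lcm(g, l), v), lcm(a, d))) divides z. z = n, so lcm(i, lcm(lcm(lcm(g, l), v), lcm(a, d))) divides n.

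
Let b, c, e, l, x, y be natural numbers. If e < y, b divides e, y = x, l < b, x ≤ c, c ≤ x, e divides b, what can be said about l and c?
l < c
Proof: x ≤ c and c ≤ x, so x = c. y = x, so y = c. Since e divides b and b divides e, e = b. e < y, so b < y. Since l < b, l < y. y = c, so l < c.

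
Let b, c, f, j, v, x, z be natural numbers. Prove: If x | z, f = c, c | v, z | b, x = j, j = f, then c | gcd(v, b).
j = f and f = c, therefore j = c. Since x = j and x | z, j | z. z | b, so j | b. Since j = c, c | b. Since c | v, c | gcd(v, b).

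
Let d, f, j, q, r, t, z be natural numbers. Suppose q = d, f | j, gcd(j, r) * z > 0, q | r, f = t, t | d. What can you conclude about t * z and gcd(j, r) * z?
t * z ≤ gcd(j, r) * z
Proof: Because f = t and f | j, t | j. Because q = d and q | r, d | r. From t | d, t | r. Since t | j, t | gcd(j, r). Then t * z | gcd(j, r) * z. gcd(j, r) * z > 0, so t * z ≤ gcd(j, r) * z.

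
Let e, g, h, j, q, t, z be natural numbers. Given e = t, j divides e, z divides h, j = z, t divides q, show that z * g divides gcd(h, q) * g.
e = t and j divides e, so j divides t. Since j = z, z divides t. t divides q, so z divides q. z divides h, so z divides gcd(h, q). Then z * g divides gcd(h, q) * g.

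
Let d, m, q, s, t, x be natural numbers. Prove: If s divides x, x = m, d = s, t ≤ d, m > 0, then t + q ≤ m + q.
Since d = s and t ≤ d, t ≤ s. Since x = m and s divides x, s divides m. Since m > 0, s ≤ m. t ≤ s, so t ≤ m. Then t + q ≤ m + q.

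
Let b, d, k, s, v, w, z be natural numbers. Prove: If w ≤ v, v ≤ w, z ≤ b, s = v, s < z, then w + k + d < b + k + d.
Since v ≤ w and w ≤ v, v = w. Since s = v, s = w. Because s < z and z ≤ b, s < b. s = w, so w < b. Then w + k < b + k. Then w + k + d < b + k + d.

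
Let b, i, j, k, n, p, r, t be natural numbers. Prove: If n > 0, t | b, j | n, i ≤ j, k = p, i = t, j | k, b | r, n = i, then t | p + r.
j | n and n > 0, hence j ≤ n. n = i, so j ≤ i. i ≤ j, so j = i. Because i = t, j = t. k = p and j | k, therefore j | p. j = t, so t | p. From t | b and b | r, t | r. t | p, so t | p + r.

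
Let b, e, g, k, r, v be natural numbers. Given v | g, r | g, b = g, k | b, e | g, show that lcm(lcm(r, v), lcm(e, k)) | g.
Since r | g and v | g, lcm(r, v) | g. From b = g and k | b, k | g. Since e | g, lcm(e, k) | g. lcm(r, v) | g, so lcm(lcm(r, v), lcm(e, k)) | g.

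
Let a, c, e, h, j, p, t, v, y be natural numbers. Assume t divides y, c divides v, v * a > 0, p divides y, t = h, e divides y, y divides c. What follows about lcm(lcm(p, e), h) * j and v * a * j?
lcm(lcm(p, e), h) * j ≤ v * a * j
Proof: p divides y and e divides y, so lcm(p, e) divides y. From t = h and t divides y, h divides y. lcm(p, e) divides y, so lcm(lcm(p, e), h) divides y. From y divides c and c divides v, y divides v. lcm(lcm(p, e), h) divides y, so lcm(lcm(p, e), h) divides v. Then lcm(lcm(p, e), h) divides v * a. Since v * a > 0, lcm(lcm(p, e), h) ≤ v * a. By multiplying by a non-negative, lcm(lcm(p, e), h) * j ≤ v * a * j.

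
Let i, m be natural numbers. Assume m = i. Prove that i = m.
m = i. By symmetry, i = m.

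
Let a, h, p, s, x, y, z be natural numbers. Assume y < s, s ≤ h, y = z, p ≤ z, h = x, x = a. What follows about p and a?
p < a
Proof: h = x and x = a, hence h = a. y < s and s ≤ h, hence y < h. Since y = z, z < h. h = a, so z < a. Since p ≤ z, p < a.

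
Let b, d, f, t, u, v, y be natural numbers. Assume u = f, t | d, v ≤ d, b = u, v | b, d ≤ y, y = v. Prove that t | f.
From y = v and d ≤ y, d ≤ v. v ≤ d, so v = d. b = u and u = f, hence b = f. From v | b, v | f. Since v = d, d | f. t | d, so t | f.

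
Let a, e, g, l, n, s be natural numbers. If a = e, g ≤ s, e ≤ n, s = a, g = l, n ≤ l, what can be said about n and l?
n = l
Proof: s = a and a = e, so s = e. Since g ≤ s, g ≤ e. Since g = l, l ≤ e. e ≤ n, so l ≤ n. n ≤ l, so n = l.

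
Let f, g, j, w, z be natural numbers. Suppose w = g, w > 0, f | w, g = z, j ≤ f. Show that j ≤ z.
Since w = g and g = z, w = z. Since f | w and w > 0, f ≤ w. w = z, so f ≤ z. j ≤ f, so j ≤ z.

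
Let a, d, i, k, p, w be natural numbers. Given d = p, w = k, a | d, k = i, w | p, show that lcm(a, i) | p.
d = p and a | d, so a | p. w = k and w | p, so k | p. Since k = i, i | p. Since a | p, lcm(a, i) | p.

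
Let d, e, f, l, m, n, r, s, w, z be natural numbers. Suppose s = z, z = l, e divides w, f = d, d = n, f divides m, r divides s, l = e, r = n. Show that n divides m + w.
f = d and f divides m, thus d divides m. Since d = n, n divides m. Since z = l and l = e, z = e. r = n and r divides s, hence n divides s. s = z, so n divides z. z = e, so n divides e. e divides w, so n divides w. Since n divides m, n divides m + w.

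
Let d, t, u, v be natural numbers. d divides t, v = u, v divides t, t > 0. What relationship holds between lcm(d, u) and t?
lcm(d, u) ≤ t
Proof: Since v = u and v divides t, u divides t. Since d divides t, lcm(d, u) divides t. Since t > 0, lcm(d, u) ≤ t.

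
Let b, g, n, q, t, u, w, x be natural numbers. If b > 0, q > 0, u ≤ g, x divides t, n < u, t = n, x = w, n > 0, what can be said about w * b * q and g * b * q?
w * b * q < g * b * q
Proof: t = n and x divides t, thus x divides n. n > 0, so x ≤ n. n < u, so x < u. x = w, so w < u. Because u ≤ g, w < g. Since b > 0, by multiplying by a positive, w * b < g * b. Since q > 0, by multiplying by a positive, w * b * q < g * b * q.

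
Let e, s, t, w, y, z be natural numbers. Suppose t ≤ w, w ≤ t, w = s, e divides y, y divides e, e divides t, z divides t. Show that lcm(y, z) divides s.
Since t ≤ w and w ≤ t, t = w. Since w = s, t = s. Because e divides y and y divides e, e = y. e divides t, so y divides t. z divides t, so lcm(y, z) divides t. t = s, so lcm(y, z) divides s.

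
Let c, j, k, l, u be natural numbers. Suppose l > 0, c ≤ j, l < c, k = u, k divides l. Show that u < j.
k = u and k divides l, so u divides l. l > 0, so u ≤ l. l < c and c ≤ j, thus l < j. u ≤ l, so u < j.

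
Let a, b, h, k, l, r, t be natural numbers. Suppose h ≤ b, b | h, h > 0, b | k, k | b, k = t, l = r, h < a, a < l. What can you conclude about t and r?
t < r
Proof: From b | h and h > 0, b ≤ h. Since h ≤ b, h = b. b | k and k | b, so b = k. h = b, so h = k. k = t, so h = t. From h < a and a < l, h < l. l = r, so h < r. Since h = t, t < r.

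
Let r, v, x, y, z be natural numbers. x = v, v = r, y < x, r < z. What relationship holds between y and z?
y < z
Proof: Because x = v and v = r, x = r. Since y < x, y < r. r < z, so y < z.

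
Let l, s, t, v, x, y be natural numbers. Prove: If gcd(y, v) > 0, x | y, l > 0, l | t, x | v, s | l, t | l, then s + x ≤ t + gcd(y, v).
l | t and t | l, therefore l = t. From s | l and l > 0, s ≤ l. Since l = t, s ≤ t. Because x | y and x | v, x | gcd(y, v). Since gcd(y, v) > 0, x ≤ gcd(y, v). Since s ≤ t, s + x ≤ t + gcd(y, v).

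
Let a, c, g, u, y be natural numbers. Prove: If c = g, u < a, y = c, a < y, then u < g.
Since y = c and c = g, y = g. Since a < y, a < g. u < a, so u < g.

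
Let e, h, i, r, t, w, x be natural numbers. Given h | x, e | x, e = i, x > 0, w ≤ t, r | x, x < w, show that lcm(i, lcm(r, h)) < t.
e = i and e | x, hence i | x. r | x and h | x, hence lcm(r, h) | x. Since i | x, lcm(i, lcm(r, h)) | x. x > 0, so lcm(i, lcm(r, h)) ≤ x. x < w and w ≤ t, therefore x < t. Since lcm(i, lcm(r, h)) ≤ x, lcm(i, lcm(r, h)) < t.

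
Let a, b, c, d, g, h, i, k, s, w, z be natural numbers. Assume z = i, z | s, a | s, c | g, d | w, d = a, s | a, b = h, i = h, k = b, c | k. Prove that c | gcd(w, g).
k = b and b = h, thus k = h. c | k, so c | h. From z = i and z | s, i | s. i = h, so h | s. Since c | h, c | s. Since a | s and s | a, a = s. d = a, so d = s. Since d | w, s | w. Since c | s, c | w. c | g, so c | gcd(w, g).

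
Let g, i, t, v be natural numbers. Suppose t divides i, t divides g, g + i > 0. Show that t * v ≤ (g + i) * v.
t divides g and t divides i, so t divides g + i. Because g + i > 0, t ≤ g + i. By multiplying by a non-negative, t * v ≤ (g + i) * v.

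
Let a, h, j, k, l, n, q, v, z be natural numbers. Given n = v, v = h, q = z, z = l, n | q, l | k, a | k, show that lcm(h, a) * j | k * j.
n = v and v = h, therefore n = h. q = z and z = l, hence q = l. n | q, so n | l. l | k, so n | k. n = h, so h | k. a | k, so lcm(h, a) | k. Then lcm(h, a) * j | k * j.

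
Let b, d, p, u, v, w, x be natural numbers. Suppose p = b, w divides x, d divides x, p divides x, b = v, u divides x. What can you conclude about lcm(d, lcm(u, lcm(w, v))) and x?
lcm(d, lcm(u, lcm(w, v))) divides x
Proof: Because p = b and b = v, p = v. From p divides x, v divides x. Since w divides x, lcm(w, v) divides x. Since u divides x, lcm(u, lcm(w, v)) divides x. d divides x, so lcm(d, lcm(u, lcm(w, v))) divides x.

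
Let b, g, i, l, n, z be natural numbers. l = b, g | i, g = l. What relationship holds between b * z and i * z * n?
b * z | i * z * n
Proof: From g = l and l = b, g = b. Since g | i, b | i. Then b * z | i * z. Then b * z | i * z * n.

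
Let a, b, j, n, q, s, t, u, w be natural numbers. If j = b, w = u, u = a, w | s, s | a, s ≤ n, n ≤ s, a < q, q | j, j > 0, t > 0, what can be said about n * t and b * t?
n * t < b * t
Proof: From w = u and u = a, w = a. w | s, so a | s. From s | a, a = s. s ≤ n and n ≤ s, so s = n. Since a = s, a = n. Because q | j and j > 0, q ≤ j. Since a < q, a < j. a = n, so n < j. j = b, so n < b. From t > 0, n * t < b * t.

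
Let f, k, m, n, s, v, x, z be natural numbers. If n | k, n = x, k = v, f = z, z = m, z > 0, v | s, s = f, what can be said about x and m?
x ≤ m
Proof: Since s = f and f = z, s = z. Because k = v and n | k, n | v. v | s, so n | s. n = x, so x | s. s = z, so x | z. Since z > 0, x ≤ z. z = m, so x ≤ m.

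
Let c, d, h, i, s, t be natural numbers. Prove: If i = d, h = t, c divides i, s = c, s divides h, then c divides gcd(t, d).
From s = c and s divides h, c divides h. h = t, so c divides t. i = d and c divides i, thus c divides d. Since c divides t, c divides gcd(t, d).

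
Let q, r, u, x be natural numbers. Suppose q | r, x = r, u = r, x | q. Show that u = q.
From x = r and x | q, r | q. Since q | r, r = q. u = r, so u = q.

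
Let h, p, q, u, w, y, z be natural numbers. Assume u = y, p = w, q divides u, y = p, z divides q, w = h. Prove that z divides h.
p = w and w = h, so p = h. u = y and y = p, hence u = p. q divides u, so q divides p. Since z divides q, z divides p. Since p = h, z divides h.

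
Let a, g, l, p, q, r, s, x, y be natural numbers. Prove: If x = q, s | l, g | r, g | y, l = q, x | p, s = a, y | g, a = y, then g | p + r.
s = a and a = y, thus s = y. y | g and g | y, hence y = g. s = y, so s = g. From l = q and s | l, s | q. From x = q and x | p, q | p. Since s | q, s | p. s = g, so g | p. Since g | r, g | p + r.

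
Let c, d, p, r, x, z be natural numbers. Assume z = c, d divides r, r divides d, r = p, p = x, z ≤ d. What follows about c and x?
c ≤ x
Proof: d divides r and r divides d, therefore d = r. Since r = p, d = p. p = x, so d = x. Since z ≤ d, z ≤ x. z = c, so c ≤ x.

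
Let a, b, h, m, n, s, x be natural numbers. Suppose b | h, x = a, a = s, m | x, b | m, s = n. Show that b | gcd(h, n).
From x = a and a = s, x = s. Since s = n, x = n. m | x, so m | n. b | m, so b | n. Since b | h, b | gcd(h, n).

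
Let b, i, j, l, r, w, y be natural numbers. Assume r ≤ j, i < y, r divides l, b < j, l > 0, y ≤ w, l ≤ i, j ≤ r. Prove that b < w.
Since j ≤ r and r ≤ j, j = r. Since b < j, b < r. r divides l and l > 0, therefore r ≤ l. b < r, so b < l. l ≤ i and i < y, hence l < y. y ≤ w, so l < w. Since b < l, b < w.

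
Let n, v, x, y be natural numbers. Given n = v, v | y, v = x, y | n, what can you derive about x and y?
x = y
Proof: n = v and y | n, thus y | v. Since v | y, y = v. Since v = x, y = x. Then x = y.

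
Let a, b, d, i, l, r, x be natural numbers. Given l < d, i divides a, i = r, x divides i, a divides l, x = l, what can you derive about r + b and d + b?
r + b < d + b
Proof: x = l and x divides i, hence l divides i. From i divides a and a divides l, i divides l. l divides i, so l = i. Since i = r, l = r. Since l < d, r < d. Then r + b < d + b.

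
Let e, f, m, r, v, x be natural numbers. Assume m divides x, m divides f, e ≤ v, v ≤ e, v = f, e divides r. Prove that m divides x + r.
e ≤ v and v ≤ e, hence e = v. Since v = f, e = f. e divides r, so f divides r. Because m divides f, m divides r. Since m divides x, m divides x + r.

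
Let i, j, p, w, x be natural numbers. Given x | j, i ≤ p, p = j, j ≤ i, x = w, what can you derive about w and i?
w | i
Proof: p = j and i ≤ p, therefore i ≤ j. Since j ≤ i, j = i. Because x | j, x | i. x = w, so w | i.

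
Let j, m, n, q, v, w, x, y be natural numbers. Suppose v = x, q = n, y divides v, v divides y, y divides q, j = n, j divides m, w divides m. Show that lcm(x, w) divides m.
y divides v and v divides y, so y = v. Since y divides q, v divides q. Because q = n, v divides n. v = x, so x divides n. j = n and j divides m, hence n divides m. Since x divides n, x divides m. Since w divides m, lcm(x, w) divides m.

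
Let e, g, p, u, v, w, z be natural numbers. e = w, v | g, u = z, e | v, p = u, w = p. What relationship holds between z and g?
z | g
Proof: p = u and u = z, therefore p = z. From e = w and e | v, w | v. Since w = p, p | v. Since v | g, p | g. Since p = z, z | g.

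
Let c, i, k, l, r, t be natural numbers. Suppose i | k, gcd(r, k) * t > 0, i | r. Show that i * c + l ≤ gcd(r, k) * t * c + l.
i | r and i | k, hence i | gcd(r, k). Then i | gcd(r, k) * t. Since gcd(r, k) * t > 0, i ≤ gcd(r, k) * t. Then i * c ≤ gcd(r, k) * t * c. Then i * c + l ≤ gcd(r, k) * t * c + l.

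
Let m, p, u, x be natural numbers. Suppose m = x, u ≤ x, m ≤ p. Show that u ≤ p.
Since m = x and m ≤ p, x ≤ p. u ≤ x, so u ≤ p.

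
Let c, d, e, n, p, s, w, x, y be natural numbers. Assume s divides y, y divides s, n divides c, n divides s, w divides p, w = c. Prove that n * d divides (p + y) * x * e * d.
Because w = c and w divides p, c divides p. Since n divides c, n divides p. Since s divides y and y divides s, s = y. n divides s, so n divides y. Because n divides p, n divides p + y. Then n divides (p + y) * x. Then n divides (p + y) * x * e. Then n * d divides (p + y) * x * e * d.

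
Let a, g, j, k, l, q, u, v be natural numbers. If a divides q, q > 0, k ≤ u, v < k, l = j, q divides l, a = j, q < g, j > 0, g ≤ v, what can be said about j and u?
j < u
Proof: l = j and q divides l, hence q divides j. j > 0, so q ≤ j. a = j and a divides q, thus j divides q. q > 0, so j ≤ q. q ≤ j, so q = j. Since v < k and k ≤ u, v < u. g ≤ v, so g < u. Since q < g, q < u. q = j, so j < u.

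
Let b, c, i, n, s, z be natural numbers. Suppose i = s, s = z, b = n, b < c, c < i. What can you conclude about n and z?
n < z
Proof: i = s and s = z, so i = z. Because b = n and b < c, n < c. Because c < i, n < i. From i = z, n < z.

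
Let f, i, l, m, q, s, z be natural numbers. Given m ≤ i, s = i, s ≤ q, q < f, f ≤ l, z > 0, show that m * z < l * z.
s = i and s ≤ q, thus i ≤ q. Since q < f, i < f. From m ≤ i, m < f. Since f ≤ l, m < l. z > 0, so m * z < l * z.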